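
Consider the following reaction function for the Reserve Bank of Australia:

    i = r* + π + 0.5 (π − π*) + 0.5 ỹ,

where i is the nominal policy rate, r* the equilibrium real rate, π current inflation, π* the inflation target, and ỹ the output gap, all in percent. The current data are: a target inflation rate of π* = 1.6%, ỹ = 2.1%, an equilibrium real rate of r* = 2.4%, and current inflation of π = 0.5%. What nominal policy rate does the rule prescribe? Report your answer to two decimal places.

i = 2.4 + 0.5 + 0.5 × (0.5 − 1.6) + 0.5 × 2.1
   = 2.4 + 0.5 − 0.55 + 1.05 = 3.40

3.40%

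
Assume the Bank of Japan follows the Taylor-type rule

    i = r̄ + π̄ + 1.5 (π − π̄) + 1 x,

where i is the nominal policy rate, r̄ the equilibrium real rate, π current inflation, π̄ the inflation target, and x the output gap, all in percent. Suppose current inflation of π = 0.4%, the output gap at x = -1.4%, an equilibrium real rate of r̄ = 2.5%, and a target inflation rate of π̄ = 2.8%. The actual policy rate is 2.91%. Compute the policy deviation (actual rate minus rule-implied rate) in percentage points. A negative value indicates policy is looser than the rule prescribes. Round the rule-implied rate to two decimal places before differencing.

2.61 pp

i = 2.5 + 2.8 + 1.5 × (0.4 − 2.8) + 1 × (-1.4)
   = 2.5 + 2.8 − 3.6 − 1.4 = 0.30
Deviation = 2.91 − 0.30 = 2.61 pp.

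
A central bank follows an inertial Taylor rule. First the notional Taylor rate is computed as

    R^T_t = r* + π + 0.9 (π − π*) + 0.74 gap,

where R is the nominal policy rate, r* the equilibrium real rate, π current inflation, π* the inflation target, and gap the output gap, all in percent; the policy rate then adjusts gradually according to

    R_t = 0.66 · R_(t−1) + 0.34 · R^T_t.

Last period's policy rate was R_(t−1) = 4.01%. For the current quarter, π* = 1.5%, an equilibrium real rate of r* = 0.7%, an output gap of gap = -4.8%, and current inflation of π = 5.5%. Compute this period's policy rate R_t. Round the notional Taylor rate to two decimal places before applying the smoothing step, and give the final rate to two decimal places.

4.77%

R^T_t = 0.7 + 5.5 + 0.9 × (5.5 − 1.5) + 0.74 × (-4.8)
   = 0.7 + 5.5 + 3.6 − 3.552 = 6.25
R_t = 0.66 × 4.01 + 0.34 × 6.25 = 2.6466 + 2.125 = 4.77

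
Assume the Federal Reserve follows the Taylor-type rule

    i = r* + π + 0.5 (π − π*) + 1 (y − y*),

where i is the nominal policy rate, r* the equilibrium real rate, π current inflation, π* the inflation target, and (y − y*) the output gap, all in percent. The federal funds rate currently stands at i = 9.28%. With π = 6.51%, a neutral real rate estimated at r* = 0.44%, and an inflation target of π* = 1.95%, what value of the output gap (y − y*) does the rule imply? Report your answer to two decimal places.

1 (y − y*) = 9.28 − 0.44 − 6.51 − 0.5 × (6.51 − 1.95) = 0.05
(y − y*) = 0.05 / 1 = 0.05

0.05%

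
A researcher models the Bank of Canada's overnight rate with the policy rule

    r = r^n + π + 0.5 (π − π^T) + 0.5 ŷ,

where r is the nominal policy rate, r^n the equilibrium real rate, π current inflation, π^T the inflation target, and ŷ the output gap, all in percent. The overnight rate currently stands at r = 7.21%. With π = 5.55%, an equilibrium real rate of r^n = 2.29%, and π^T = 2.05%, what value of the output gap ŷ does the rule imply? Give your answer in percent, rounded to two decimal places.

-4.76%

0.5 ŷ = 7.21 − 2.29 − 5.55 − 0.5 × (5.55 − 2.05) = -2.38
ŷ = -2.38 / 0.5 = -4.76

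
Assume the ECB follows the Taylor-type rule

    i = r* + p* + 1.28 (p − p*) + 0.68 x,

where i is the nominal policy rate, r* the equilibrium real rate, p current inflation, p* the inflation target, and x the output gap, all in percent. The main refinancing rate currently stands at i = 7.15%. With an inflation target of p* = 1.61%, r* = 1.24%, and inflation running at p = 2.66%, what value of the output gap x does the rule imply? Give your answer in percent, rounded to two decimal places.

0.68 x = 7.15 − 1.24 − 1.61 − 1.28 × (2.66 − 1.61) = 2.956
x = 2.956 / 0.68 = 4.35

4.35%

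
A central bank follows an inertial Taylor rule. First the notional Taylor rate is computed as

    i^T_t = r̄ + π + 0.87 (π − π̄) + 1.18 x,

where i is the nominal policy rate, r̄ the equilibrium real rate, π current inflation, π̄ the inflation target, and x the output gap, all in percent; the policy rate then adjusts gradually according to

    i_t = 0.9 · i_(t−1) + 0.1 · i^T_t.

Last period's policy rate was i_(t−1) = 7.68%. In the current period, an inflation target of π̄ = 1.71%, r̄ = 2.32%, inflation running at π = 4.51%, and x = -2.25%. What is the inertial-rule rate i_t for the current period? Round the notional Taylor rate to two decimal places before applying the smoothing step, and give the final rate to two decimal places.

i^T_t = 2.32 + 4.51 + 0.87 × (4.51 − 1.71) + 1.18 × (-2.25)
   = 2.32 + 4.51 + 2.436 − 2.655 = 6.61
i_t = 0.9 × 7.68 + 0.1 × 6.61 = 6.912 + 0.661 = 7.57

7.57%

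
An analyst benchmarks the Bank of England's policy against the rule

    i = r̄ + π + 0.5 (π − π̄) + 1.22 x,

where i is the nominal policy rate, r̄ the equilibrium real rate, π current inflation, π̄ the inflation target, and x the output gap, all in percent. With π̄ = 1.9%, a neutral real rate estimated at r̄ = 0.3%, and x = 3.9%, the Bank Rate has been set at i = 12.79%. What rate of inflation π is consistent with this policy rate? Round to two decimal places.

5.79%

Collecting π: i = r̄ + (1 + 0.5) π − 0.5 π̄ + 1.22 x
1.5 π = 12.79 − 0.3 + 0.5 × 1.9 − 1.22 × 3.9 = 8.682
π = 8.682 / 1.5 = 5.79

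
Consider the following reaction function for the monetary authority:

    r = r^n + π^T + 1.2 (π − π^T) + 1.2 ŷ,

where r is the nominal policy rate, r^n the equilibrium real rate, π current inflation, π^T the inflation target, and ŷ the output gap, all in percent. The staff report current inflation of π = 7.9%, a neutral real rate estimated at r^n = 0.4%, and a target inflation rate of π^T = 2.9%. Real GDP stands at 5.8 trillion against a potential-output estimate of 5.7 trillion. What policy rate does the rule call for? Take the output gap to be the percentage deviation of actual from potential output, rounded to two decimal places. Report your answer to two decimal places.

11.40%

Output gap = 100 × (5.8 − 5.7) / 5.7 = 1.75%.
r = 0.40 + 2.90 + 1.2 × (7.90 − 2.90) + 1.2 × 1.75
   = 0.40 + 2.9 + 6 + 2.1 = 11.40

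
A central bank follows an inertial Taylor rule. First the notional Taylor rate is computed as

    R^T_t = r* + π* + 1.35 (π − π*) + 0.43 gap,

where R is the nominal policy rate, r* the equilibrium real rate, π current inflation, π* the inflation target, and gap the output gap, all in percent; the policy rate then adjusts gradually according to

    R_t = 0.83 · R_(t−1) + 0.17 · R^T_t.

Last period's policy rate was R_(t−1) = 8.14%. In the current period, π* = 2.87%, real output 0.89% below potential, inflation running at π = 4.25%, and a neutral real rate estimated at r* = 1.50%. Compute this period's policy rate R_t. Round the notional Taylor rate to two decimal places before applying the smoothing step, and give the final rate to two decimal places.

7.75%

Output 0.89% below potential → gap = -0.89.
R^T_t = 1.50 + 2.87 + 1.35 × (4.25 − 2.87) + 0.43 × (-0.89)
   = 1.50 + 2.87 + 1.863 − 0.3827 = 5.85
R_t = 0.83 × 8.14 + 0.17 × 5.85 = 6.7562 + 0.9945 = 7.75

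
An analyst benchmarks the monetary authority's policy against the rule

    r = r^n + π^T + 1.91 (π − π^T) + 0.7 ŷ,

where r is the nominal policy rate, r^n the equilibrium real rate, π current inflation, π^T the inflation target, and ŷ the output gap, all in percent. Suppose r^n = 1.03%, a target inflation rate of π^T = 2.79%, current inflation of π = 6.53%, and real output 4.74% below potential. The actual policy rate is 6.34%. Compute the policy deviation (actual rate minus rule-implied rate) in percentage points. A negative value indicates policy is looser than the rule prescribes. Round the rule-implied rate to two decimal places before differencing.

Output 4.74% below potential → ŷ = -4.74.
r = 1.03 + 2.79 + 1.91 × (6.53 − 2.79) + 0.7 × (-4.74)
   = 1.03 + 2.79 + 7.1434 − 3.318 = 7.65
Deviation = 6.34 − 7.65 = -1.31 pp.

-1.31 pp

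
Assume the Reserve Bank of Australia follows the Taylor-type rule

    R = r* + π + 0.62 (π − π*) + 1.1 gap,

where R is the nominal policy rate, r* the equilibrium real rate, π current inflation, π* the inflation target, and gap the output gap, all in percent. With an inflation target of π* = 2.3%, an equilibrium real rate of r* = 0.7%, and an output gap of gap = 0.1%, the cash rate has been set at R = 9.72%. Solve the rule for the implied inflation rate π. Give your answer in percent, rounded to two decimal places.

6.38%

Collecting π: R = r* + (1 + 0.62) π − 0.62 π* + 1.1 gap
1.62 π = 9.72 − 0.7 + 0.62 × 2.3 − 1.1 × 0.1 = 10.336
π = 10.336 / 1.62 = 6.38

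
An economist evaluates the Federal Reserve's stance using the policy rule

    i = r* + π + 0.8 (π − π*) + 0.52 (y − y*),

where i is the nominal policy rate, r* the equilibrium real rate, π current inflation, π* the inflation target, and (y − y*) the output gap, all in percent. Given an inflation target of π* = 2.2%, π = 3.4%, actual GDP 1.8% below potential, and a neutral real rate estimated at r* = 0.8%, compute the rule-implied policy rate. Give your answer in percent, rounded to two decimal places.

4.22%

Output 1.8% below potential → (y − y*) = -1.8.
i = 0.8 + 3.4 + 0.8 × (3.4 − 2.2) + 0.52 × (-1.8)
   = 0.8 + 3.4 + 0.96 − 0.936 = 4.22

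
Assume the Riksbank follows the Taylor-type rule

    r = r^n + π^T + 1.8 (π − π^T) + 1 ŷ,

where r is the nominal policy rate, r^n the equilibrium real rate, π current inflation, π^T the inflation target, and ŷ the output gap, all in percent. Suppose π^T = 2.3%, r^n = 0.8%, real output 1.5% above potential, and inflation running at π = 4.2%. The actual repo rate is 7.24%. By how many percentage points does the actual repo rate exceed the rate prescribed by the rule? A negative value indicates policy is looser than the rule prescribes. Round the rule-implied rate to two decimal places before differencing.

Output 1.5% above potential → ŷ = 1.5.
r = 0.8 + 2.3 + 1.8 × (4.2 − 2.3) + 1 × 1.5
   = 0.8 + 2.3 + 3.42 + 1.5 = 8.02
Deviation = 7.24 − 8.02 = -0.78 pp.

-0.78 pp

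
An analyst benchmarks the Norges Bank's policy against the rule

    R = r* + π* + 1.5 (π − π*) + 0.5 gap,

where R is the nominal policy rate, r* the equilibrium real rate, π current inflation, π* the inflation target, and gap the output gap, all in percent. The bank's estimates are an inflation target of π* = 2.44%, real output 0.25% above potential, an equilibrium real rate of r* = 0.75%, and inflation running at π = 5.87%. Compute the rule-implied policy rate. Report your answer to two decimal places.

Output 0.25% above potential → gap = 0.25.
R = 0.75 + 2.44 + 1.5 × (5.87 − 2.44) + 0.5 × 0.25
   = 0.75 + 2.44 + 5.145 + 0.125 = 8.46

8.46%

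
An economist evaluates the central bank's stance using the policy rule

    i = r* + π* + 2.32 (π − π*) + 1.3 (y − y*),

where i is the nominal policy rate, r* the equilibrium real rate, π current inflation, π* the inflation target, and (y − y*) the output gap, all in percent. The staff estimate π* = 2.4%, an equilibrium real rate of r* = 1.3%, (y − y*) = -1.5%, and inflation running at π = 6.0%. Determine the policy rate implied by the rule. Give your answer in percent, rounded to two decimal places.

10.10%

i = 1.3 + 2.4 + 2.32 × (6.0 − 2.4) + 1.3 × (-1.5)
   = 1.3 + 2.4 + 8.352 − 1.95 = 10.10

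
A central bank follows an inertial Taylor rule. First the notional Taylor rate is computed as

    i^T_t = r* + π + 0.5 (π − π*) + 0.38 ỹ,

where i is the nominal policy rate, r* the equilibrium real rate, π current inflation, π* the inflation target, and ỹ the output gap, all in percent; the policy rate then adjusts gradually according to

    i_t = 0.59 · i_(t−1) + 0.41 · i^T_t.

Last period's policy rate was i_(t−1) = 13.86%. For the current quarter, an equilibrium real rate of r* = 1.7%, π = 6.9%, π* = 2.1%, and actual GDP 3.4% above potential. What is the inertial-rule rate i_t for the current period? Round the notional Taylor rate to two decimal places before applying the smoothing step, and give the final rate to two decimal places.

13.22%

Output 3.4% above potential → ỹ = 3.4.
i^T_t = 1.7 + 6.9 + 0.5 × (6.9 − 2.1) + 0.38 × 3.4
   = 1.7 + 6.9 + 2.4 + 1.292 = 12.29
i_t = 0.59 × 13.86 + 0.41 × 12.29 = 8.1774 + 5.0389 = 13.22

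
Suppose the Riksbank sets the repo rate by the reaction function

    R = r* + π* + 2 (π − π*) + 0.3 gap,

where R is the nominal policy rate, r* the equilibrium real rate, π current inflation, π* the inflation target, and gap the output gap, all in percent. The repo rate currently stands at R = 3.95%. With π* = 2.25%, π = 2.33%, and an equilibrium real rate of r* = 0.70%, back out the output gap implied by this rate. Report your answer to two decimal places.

2.80%

0.3 gap = 3.95 − 0.70 − 2.25 − 2 × (2.33 − 2.25) = 0.84
gap = 0.84 / 0.3 = 2.80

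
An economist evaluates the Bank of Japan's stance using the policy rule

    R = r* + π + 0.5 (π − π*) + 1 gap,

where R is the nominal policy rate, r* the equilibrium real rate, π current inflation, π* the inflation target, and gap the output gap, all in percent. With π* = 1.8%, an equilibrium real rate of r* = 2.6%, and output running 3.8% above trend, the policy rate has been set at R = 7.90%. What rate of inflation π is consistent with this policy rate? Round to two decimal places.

Output 3.8% above potential → gap = 3.8.
Collecting π: R = r* + (1 + 0.5) π − 0.5 π* + 1 gap
1.5 π = 7.90 − 2.6 + 0.5 × 1.8 − 1 × 3.8 = 2.4
π = 2.4 / 1.5 = 1.60

1.60%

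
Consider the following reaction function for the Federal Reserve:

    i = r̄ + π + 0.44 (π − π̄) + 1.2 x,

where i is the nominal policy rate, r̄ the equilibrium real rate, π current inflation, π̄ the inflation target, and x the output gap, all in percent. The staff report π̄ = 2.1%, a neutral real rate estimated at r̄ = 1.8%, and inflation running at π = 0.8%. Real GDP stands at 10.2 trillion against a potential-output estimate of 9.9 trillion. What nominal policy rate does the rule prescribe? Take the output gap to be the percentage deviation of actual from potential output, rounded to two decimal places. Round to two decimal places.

5.66%

Output gap = 100 × (10.2 − 9.9) / 9.9 = 3.03%.
i = 1.80 + 0.80 + 0.44 × (0.80 − 2.10) + 1.2 × 3.03
   = 1.80 + 0.8 − 0.572 + 3.636 = 5.66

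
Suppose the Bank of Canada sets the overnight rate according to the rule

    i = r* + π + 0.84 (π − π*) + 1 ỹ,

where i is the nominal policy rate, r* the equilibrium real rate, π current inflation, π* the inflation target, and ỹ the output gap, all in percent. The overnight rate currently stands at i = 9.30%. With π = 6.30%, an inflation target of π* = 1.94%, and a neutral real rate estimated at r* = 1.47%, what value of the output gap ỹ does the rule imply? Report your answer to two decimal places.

1 ỹ = 9.30 − 1.47 − 6.30 − 0.84 × (6.30 − 1.94) = -2.1324
ỹ = -2.1324 / 1 = -2.13

-2.13%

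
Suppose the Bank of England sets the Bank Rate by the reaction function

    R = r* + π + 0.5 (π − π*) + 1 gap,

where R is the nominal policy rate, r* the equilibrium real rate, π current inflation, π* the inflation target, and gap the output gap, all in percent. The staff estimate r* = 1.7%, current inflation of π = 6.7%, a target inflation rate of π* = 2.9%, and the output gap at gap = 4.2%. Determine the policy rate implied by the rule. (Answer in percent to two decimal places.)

14.50%

R = 1.7 + 6.7 + 0.5 × (6.7 − 2.9) + 1 × 4.2
   = 1.7 + 6.7 + 1.9 + 4.2 = 14.50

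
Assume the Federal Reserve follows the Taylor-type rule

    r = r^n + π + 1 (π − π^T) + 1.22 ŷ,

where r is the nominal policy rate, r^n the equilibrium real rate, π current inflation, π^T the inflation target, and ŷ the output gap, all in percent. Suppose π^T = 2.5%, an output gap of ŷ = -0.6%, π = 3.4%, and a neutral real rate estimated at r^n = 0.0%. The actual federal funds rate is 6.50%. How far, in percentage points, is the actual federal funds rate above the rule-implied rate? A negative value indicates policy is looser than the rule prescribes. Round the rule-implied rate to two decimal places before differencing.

2.93 pp

r = 0.0 + 3.4 + 1 × (3.4 − 2.5) + 1.22 × (-0.6)
   = 0.0 + 3.4 + 0.9 − 0.732 = 3.57
Deviation = 6.50 − 3.57 = 2.93 pp.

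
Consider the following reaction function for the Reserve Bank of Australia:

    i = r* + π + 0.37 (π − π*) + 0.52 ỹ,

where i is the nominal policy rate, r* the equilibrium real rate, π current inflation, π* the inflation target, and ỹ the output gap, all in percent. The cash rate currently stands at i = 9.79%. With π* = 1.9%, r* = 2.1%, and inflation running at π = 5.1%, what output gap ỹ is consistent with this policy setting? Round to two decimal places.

0.52 ỹ = 9.79 − 2.1 − 5.1 − 0.37 × (5.1 − 1.9) = 1.406
ỹ = 1.406 / 0.52 = 2.70

2.70%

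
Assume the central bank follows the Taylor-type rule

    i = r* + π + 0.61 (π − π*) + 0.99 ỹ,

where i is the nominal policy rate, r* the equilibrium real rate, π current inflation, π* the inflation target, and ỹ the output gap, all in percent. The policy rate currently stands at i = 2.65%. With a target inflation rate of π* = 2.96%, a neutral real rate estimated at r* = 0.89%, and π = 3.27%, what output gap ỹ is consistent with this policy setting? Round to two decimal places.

0.99 ỹ = 2.65 − 0.89 − 3.27 − 0.61 × (3.27 − 2.96) = -1.6991
ỹ = -1.6991 / 0.99 = -1.72

-1.72%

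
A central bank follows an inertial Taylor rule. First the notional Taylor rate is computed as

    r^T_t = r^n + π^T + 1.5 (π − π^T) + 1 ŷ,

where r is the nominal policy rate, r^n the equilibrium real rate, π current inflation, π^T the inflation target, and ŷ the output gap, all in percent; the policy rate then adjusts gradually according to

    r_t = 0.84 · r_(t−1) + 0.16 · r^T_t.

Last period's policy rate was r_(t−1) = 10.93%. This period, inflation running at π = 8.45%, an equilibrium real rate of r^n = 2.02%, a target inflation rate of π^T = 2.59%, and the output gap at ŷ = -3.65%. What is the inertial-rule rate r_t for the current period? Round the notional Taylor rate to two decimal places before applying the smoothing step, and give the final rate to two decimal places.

r^T_t = 2.02 + 2.59 + 1.5 × (8.45 − 2.59) + 1 × (-3.65)
   = 2.02 + 2.59 + 8.79 − 3.65 = 9.75
r_t = 0.84 × 10.93 + 0.16 × 9.75 = 9.1812 + 1.56 = 10.74

10.74%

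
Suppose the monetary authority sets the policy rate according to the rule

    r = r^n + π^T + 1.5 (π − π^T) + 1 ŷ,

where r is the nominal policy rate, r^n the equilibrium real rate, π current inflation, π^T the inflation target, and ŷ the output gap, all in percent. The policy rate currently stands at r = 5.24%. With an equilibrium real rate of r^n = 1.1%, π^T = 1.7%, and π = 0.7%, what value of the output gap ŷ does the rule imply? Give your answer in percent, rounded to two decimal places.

1 ŷ = 5.24 − 1.1 − 1.7 − 1.5 × (0.7 − 1.7) = 3.94
ŷ = 3.94 / 1 = 3.94

3.94%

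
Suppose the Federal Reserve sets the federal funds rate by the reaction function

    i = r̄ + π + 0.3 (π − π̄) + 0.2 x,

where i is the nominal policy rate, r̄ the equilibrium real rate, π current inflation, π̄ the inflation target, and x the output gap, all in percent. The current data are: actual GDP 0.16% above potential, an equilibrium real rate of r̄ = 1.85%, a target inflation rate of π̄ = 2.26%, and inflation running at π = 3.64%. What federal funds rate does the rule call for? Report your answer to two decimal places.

Output 0.16% above potential → x = 0.16.
i = 1.85 + 3.64 + 0.3 × (3.64 − 2.26) + 0.2 × 0.16
   = 1.85 + 3.64 + 0.414 + 0.032 = 5.94

5.94%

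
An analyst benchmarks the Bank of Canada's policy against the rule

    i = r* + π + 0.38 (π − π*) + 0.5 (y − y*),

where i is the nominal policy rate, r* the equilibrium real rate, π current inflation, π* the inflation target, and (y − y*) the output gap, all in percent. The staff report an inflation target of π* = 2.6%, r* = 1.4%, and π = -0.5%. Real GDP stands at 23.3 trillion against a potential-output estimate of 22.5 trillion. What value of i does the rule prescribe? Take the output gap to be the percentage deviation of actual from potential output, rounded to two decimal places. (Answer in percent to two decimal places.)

Output gap = 100 × (23.3 − 22.5) / 22.5 = 3.56%.
i = 1.40 + (-0.50) + 0.38 × (-0.50 − 2.60) + 0.5 × 3.56
   = 1.40 − 0.5 − 1.178 + 1.78 = 1.50

1.50%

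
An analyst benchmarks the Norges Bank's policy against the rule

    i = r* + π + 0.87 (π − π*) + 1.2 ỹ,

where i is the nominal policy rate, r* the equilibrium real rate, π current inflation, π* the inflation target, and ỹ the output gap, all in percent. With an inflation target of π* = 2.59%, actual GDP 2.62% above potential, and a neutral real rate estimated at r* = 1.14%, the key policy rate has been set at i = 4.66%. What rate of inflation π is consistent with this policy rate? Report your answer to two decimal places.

Output 2.62% above potential → ỹ = 2.62.
Collecting π: i = r* + (1 + 0.87) π − 0.87 π* + 1.2 ỹ
1.87 π = 4.66 − 1.14 + 0.87 × 2.59 − 1.2 × 2.62 = 2.6293
π = 2.6293 / 1.87 = 1.41

1.41%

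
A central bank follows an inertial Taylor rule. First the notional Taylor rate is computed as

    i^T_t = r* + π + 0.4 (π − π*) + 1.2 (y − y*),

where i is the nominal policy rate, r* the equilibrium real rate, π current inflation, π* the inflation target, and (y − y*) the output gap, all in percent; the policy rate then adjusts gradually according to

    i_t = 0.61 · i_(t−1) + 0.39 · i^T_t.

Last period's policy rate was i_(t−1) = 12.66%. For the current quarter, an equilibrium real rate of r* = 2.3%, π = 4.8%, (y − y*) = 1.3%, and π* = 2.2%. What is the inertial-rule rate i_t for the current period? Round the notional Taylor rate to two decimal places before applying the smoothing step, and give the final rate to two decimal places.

i^T_t = 2.3 + 4.8 + 0.4 × (4.8 − 2.2) + 1.2 × 1.3
   = 2.3 + 4.8 + 1.04 + 1.56 = 9.70
i_t = 0.61 × 12.66 + 0.39 × 9.70 = 7.7226 + 3.783 = 11.51

11.51%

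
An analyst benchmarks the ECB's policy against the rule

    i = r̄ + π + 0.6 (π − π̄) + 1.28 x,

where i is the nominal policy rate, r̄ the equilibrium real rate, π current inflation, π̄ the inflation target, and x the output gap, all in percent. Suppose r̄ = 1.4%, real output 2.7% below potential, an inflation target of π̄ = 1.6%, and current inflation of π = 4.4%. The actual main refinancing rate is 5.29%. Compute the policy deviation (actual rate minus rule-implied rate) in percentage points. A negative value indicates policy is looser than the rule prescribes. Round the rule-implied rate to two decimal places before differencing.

Output 2.7% below potential → x = -2.7.
i = 1.4 + 4.4 + 0.6 × (4.4 − 1.6) + 1.28 × (-2.7)
   = 1.4 + 4.4 + 1.68 − 3.456 = 4.02
Deviation = 5.29 − 4.02 = 1.27 pp.

1.27 pp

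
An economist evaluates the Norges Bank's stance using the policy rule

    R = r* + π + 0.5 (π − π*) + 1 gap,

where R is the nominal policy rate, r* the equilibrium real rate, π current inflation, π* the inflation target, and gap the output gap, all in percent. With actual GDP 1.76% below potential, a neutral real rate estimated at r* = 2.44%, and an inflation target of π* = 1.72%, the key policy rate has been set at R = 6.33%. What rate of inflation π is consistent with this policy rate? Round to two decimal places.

4.34%

Output 1.76% below potential → gap = -1.76.
Collecting π: R = r* + (1 + 0.5) π − 0.5 π* + 1 gap
1.5 π = 6.33 − 2.44 + 0.5 × 1.72 − 1 × (-1.76) = 6.51
π = 6.51 / 1.5 = 4.34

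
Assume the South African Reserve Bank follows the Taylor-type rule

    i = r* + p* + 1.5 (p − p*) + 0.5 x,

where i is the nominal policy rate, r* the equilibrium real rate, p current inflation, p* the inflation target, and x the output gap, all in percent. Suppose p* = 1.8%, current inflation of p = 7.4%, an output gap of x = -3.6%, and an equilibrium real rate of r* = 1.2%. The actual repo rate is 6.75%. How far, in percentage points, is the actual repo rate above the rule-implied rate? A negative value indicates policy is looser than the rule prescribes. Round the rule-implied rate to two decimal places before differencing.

i = 1.2 + 1.8 + 1.5 × (7.4 − 1.8) + 0.5 × (-3.6)
   = 1.2 + 1.8 + 8.4 − 1.8 = 9.60
Deviation = 6.75 − 9.60 = -2.85 pp.

-2.85 pp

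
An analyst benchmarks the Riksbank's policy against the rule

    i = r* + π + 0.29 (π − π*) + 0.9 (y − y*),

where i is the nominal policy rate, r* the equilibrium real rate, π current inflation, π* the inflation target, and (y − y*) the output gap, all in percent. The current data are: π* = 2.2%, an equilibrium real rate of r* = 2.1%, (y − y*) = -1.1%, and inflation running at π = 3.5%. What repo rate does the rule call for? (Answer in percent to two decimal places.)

i = 2.1 + 3.5 + 0.29 × (3.5 − 2.2) + 0.9 × (-1.1)
   = 2.1 + 3.5 + 0.377 − 0.99 = 4.99

4.99%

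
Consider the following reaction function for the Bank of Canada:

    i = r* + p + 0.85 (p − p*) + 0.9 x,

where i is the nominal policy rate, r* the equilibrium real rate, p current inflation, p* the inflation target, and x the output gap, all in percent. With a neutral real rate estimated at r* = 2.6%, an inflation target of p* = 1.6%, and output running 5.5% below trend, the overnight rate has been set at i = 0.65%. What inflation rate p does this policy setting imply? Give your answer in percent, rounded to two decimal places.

Output 5.5% below potential → x = -5.5.
Collecting p: i = r* + (1 + 0.85) p − 0.85 p* + 0.9 x
1.85 p = 0.65 − 2.6 + 0.85 × 1.6 − 0.9 × (-5.5) = 4.36
p = 4.36 / 1.85 = 2.36

2.36%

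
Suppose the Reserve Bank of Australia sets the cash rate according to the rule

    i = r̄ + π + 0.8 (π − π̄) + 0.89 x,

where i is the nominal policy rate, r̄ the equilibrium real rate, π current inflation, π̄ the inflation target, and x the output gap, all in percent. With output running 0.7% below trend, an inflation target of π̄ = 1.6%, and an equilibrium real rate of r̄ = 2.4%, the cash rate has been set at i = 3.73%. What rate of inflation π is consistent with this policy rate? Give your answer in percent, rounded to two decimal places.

1.80%

Output 0.7% below potential → x = -0.7.
Collecting π: i = r̄ + (1 + 0.8) π − 0.8 π̄ + 0.89 x
1.8 π = 3.73 − 2.4 + 0.8 × 1.6 − 0.89 × (-0.7) = 3.233
π = 3.233 / 1.8 = 1.80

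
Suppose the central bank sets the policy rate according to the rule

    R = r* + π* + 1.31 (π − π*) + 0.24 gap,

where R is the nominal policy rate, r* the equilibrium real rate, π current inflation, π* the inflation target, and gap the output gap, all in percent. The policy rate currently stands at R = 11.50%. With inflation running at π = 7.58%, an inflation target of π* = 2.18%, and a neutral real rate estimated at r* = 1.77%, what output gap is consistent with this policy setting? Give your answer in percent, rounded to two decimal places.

1.98%

0.24 gap = 11.50 − 1.77 − 2.18 − 1.31 × (7.58 − 2.18) = 0.476
gap = 0.476 / 0.24 = 1.98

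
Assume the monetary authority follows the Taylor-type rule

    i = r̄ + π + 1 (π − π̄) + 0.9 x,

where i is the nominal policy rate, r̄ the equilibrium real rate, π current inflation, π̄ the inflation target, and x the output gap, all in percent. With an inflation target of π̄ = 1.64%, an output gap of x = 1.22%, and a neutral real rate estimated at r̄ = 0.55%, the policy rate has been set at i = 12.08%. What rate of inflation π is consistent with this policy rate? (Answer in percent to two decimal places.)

6.04%

Collecting π: i = r̄ + (1 + 1) π − 1 π̄ + 0.9 x
2 π = 12.08 − 0.55 + 1 × 1.64 − 0.9 × 1.22 = 12.072
π = 12.072 / 2 = 6.04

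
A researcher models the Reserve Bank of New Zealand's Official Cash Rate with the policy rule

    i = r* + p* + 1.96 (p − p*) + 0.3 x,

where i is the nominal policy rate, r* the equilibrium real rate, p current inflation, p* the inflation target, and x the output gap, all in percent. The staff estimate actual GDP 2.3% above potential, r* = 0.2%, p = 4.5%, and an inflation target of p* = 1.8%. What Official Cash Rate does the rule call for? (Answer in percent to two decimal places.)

7.98%

Output 2.3% above potential → x = 2.3.
i = 0.2 + 1.8 + 1.96 × (4.5 − 1.8) + 0.3 × 2.3
   = 0.2 + 1.8 + 5.292 + 0.69 = 7.98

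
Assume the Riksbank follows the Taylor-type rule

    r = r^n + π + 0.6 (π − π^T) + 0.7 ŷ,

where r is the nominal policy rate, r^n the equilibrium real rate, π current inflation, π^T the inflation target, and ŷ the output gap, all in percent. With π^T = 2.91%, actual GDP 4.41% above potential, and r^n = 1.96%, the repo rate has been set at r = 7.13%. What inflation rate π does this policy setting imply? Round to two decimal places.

2.39%

Output 4.41% above potential → ŷ = 4.41.
Collecting π: r = r^n + (1 + 0.6) π − 0.6 π^T + 0.7 ŷ
1.6 π = 7.13 − 1.96 + 0.6 × 2.91 − 0.7 × 4.41 = 3.829
π = 3.829 / 1.6 = 2.39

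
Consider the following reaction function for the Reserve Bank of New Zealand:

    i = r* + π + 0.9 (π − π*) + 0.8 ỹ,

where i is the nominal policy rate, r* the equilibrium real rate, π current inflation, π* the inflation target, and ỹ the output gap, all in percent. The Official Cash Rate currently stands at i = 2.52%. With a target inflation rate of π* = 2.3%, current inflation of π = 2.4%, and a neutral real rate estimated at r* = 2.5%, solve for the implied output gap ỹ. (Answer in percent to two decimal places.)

0.8 ỹ = 2.52 − 2.5 − 2.4 − 0.9 × (2.4 − 2.3) = -2.47
ỹ = -2.47 / 0.8 = -3.09

-3.09%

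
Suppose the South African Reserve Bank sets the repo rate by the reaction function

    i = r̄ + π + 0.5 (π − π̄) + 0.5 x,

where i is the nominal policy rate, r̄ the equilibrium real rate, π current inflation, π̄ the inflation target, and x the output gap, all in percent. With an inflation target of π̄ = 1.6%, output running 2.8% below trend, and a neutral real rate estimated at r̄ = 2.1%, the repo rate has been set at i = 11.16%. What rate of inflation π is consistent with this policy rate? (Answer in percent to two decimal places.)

Output 2.8% below potential → x = -2.8.
Collecting π: i = r̄ + (1 + 0.5) π − 0.5 π̄ + 0.5 x
1.5 π = 11.16 − 2.1 + 0.5 × 1.6 − 0.5 × (-2.8) = 11.26
π = 11.26 / 1.5 = 7.51

7.51%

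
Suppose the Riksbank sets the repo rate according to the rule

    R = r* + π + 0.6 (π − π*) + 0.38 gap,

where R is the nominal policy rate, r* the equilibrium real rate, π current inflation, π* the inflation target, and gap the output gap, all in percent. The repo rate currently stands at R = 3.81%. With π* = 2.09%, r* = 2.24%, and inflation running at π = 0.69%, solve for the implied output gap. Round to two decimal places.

0.38 gap = 3.81 − 2.24 − 0.69 − 0.6 × (0.69 − 2.09) = 1.72
gap = 1.72 / 0.38 = 4.53

4.53%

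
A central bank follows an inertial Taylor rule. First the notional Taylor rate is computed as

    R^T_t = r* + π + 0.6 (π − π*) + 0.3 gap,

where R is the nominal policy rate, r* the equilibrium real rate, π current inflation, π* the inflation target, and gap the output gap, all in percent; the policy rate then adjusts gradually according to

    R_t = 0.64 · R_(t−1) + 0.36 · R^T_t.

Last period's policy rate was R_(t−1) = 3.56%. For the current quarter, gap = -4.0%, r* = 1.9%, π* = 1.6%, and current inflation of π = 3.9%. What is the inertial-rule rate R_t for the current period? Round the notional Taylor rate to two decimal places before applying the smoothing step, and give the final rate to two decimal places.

4.43%

R^T_t = 1.9 + 3.9 + 0.6 × (3.9 − 1.6) + 0.3 × (-4.0)
   = 1.9 + 3.9 + 1.38 − 1.2 = 5.98
R_t = 0.64 × 3.56 + 0.36 × 5.98 = 2.2784 + 2.1528 = 4.43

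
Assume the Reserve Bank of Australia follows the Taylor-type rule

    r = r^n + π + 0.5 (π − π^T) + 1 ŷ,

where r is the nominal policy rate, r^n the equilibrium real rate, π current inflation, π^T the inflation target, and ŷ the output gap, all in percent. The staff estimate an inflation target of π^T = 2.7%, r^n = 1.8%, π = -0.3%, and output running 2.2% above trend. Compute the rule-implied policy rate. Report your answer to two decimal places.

Output 2.2% above potential → ŷ = 2.2.
r = 1.8 + (-0.3) + 0.5 × (-0.3 − 2.7) + 1 × 2.2
   = 1.8 − 0.3 − 1.5 + 2.2 = 2.20

2.20%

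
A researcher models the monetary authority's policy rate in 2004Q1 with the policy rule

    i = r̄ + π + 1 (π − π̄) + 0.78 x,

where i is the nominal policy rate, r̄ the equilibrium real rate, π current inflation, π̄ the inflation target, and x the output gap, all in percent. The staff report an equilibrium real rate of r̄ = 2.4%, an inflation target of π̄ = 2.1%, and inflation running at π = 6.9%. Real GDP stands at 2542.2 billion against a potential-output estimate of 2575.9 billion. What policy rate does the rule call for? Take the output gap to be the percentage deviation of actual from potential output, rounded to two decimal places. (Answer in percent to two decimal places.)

13.08%

Output gap = 100 × (2542.2 − 2575.9) / 2575.9 = -1.31%.
i = 2.40 + 6.90 + 1 × (6.90 − 2.10) + 0.78 × (-1.31)
   = 2.40 + 6.9 + 4.8 − 1.0218 = 13.08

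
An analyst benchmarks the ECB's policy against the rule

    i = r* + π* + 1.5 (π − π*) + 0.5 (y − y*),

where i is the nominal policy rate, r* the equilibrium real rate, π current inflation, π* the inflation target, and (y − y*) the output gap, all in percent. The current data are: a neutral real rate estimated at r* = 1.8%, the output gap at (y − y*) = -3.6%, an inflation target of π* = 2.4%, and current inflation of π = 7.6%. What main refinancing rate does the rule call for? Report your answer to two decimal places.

10.20%

i = 1.8 + 2.4 + 1.5 × (7.6 − 2.4) + 0.5 × (-3.6)
   = 1.8 + 2.4 + 7.8 − 1.8 = 10.20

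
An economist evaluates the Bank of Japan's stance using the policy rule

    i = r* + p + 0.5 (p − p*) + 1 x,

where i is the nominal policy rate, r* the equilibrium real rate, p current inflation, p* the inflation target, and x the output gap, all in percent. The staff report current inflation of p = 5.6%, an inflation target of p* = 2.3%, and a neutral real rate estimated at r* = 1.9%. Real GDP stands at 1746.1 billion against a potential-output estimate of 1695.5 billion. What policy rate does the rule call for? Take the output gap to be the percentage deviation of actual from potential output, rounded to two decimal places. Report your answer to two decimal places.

12.13%

Output gap = 100 × (1746.1 − 1695.5) / 1695.5 = 2.98%.
i = 1.90 + 5.60 + 0.5 × (5.60 − 2.30) + 1 × 2.98
   = 1.90 + 5.6 + 1.65 + 2.98 = 12.13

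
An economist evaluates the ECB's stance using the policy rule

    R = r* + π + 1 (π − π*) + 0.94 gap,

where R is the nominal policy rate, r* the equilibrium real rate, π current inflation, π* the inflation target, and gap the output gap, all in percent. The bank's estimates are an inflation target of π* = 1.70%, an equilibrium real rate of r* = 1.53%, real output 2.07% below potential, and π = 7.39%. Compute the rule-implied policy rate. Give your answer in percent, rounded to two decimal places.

12.66%

Output 2.07% below potential → gap = -2.07.
R = 1.53 + 7.39 + 1 × (7.39 − 1.70) + 0.94 × (-2.07)
   = 1.53 + 7.39 + 5.69 − 1.9458 = 12.66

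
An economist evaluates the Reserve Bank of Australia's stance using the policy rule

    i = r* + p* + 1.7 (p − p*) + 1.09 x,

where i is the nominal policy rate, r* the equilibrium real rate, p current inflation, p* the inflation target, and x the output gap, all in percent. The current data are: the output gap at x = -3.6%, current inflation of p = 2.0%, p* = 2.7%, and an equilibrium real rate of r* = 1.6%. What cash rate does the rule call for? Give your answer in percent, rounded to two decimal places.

-0.81%

i = 1.6 + 2.7 + 1.7 × (2.0 − 2.7) + 1.09 × (-3.6)
   = 1.6 + 2.7 − 1.19 − 3.924 = -0.81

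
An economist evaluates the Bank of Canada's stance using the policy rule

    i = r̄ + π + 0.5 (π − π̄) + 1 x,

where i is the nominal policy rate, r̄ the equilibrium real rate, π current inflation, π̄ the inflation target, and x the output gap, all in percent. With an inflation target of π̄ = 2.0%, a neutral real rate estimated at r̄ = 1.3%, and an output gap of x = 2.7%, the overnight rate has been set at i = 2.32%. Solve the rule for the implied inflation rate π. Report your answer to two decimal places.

Collecting π: i = r̄ + (1 + 0.5) π − 0.5 π̄ + 1 x
1.5 π = 2.32 − 1.3 + 0.5 × 2.0 − 1 × 2.7 = -0.68
π = -0.68 / 1.5 = -0.45

-0.45%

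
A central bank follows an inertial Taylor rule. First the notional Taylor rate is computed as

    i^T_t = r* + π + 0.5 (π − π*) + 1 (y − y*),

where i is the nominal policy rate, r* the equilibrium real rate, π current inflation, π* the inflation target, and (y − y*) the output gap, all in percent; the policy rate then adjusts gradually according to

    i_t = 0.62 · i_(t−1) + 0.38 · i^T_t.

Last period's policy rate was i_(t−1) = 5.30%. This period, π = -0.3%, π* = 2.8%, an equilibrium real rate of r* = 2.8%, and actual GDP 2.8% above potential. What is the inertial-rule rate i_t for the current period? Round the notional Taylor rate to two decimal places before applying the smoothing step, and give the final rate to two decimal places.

Output 2.8% above potential → (y − y*) = 2.8.
i^T_t = 2.8 + (-0.3) + 0.5 × (-0.3 − 2.8) + 1 × 2.8
   = 2.8 − 0.3 − 1.55 + 2.8 = 3.75
i_t = 0.62 × 5.30 + 0.38 × 3.75 = 3.286 + 1.425 = 4.71

4.71%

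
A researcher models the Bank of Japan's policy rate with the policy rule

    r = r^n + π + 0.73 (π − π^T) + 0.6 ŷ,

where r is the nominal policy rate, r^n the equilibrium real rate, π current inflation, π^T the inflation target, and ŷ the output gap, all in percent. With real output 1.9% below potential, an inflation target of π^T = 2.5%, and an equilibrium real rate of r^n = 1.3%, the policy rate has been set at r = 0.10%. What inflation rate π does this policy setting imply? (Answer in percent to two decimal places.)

Output 1.9% below potential → ŷ = -1.9.
Collecting π: r = r^n + (1 + 0.73) π − 0.73 π^T + 0.6 ŷ
1.73 π = 0.10 − 1.3 + 0.73 × 2.5 − 0.6 × (-1.9) = 1.765
π = 1.765 / 1.73 = 1.02

1.02%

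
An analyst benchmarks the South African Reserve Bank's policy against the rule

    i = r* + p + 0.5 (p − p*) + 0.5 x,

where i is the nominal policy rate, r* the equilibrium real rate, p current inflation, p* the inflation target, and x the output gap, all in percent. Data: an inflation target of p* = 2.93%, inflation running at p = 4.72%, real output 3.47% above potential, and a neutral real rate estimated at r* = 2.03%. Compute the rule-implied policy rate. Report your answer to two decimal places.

Output 3.47% above potential → x = 3.47.
i = 2.03 + 4.72 + 0.5 × (4.72 − 2.93) + 0.5 × 3.47
   = 2.03 + 4.72 + 0.895 + 1.735 = 9.38

9.38%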